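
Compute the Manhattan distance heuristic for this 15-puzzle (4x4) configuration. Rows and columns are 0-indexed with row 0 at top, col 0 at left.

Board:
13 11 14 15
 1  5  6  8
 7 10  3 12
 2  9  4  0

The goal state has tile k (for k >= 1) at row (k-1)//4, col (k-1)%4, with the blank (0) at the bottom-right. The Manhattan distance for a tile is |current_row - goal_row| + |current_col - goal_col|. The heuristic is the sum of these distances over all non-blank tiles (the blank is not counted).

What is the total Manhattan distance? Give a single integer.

Answer: 32

Derivation:
Tile 13: at (0,0), goal (3,0), distance |0-3|+|0-0| = 3
Tile 11: at (0,1), goal (2,2), distance |0-2|+|1-2| = 3
Tile 14: at (0,2), goal (3,1), distance |0-3|+|2-1| = 4
Tile 15: at (0,3), goal (3,2), distance |0-3|+|3-2| = 4
Tile 1: at (1,0), goal (0,0), distance |1-0|+|0-0| = 1
Tile 5: at (1,1), goal (1,0), distance |1-1|+|1-0| = 1
Tile 6: at (1,2), goal (1,1), distance |1-1|+|2-1| = 1
Tile 8: at (1,3), goal (1,3), distance |1-1|+|3-3| = 0
Tile 7: at (2,0), goal (1,2), distance |2-1|+|0-2| = 3
Tile 10: at (2,1), goal (2,1), distance |2-2|+|1-1| = 0
Tile 3: at (2,2), goal (0,2), distance |2-0|+|2-2| = 2
Tile 12: at (2,3), goal (2,3), distance |2-2|+|3-3| = 0
Tile 2: at (3,0), goal (0,1), distance |3-0|+|0-1| = 4
Tile 9: at (3,1), goal (2,0), distance |3-2|+|1-0| = 2
Tile 4: at (3,2), goal (0,3), distance |3-0|+|2-3| = 4
Sum: 3 + 3 + 4 + 4 + 1 + 1 + 1 + 0 + 3 + 0 + 2 + 0 + 4 + 2 + 4 = 32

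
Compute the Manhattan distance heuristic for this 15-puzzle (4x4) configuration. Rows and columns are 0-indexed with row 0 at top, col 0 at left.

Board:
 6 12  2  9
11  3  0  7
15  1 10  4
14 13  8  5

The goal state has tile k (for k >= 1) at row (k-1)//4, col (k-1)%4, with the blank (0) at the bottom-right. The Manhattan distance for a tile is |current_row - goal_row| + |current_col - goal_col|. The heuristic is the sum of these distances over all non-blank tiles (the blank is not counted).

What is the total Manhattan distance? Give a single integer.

Answer: 37

Derivation:
Tile 6: (0,0)->(1,1) = 2
Tile 12: (0,1)->(2,3) = 4
Tile 2: (0,2)->(0,1) = 1
Tile 9: (0,3)->(2,0) = 5
Tile 11: (1,0)->(2,2) = 3
Tile 3: (1,1)->(0,2) = 2
Tile 7: (1,3)->(1,2) = 1
Tile 15: (2,0)->(3,2) = 3
Tile 1: (2,1)->(0,0) = 3
Tile 10: (2,2)->(2,1) = 1
Tile 4: (2,3)->(0,3) = 2
Tile 14: (3,0)->(3,1) = 1
Tile 13: (3,1)->(3,0) = 1
Tile 8: (3,2)->(1,3) = 3
Tile 5: (3,3)->(1,0) = 5
Sum: 2 + 4 + 1 + 5 + 3 + 2 + 1 + 3 + 3 + 1 + 2 + 1 + 1 + 3 + 5 = 37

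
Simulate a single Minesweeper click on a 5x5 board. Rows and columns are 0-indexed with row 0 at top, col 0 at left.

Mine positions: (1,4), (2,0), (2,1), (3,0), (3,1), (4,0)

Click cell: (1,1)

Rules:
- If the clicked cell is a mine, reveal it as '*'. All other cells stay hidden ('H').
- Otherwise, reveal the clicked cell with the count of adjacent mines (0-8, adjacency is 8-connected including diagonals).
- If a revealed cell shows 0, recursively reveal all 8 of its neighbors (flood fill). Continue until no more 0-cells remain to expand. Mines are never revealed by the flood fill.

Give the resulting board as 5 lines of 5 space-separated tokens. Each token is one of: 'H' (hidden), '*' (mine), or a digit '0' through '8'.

H H H H H
H 2 H H H
H H H H H
H H H H H
H H H H H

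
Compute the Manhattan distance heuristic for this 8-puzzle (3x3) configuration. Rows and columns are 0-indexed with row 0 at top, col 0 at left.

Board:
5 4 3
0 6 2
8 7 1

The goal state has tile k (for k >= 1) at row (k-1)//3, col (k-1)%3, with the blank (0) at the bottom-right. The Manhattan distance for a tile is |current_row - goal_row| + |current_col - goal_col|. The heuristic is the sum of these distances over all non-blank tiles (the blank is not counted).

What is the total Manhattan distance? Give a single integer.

Tile 5: at (0,0), goal (1,1), distance |0-1|+|0-1| = 2
Tile 4: at (0,1), goal (1,0), distance |0-1|+|1-0| = 2
Tile 3: at (0,2), goal (0,2), distance |0-0|+|2-2| = 0
Tile 6: at (1,1), goal (1,2), distance |1-1|+|1-2| = 1
Tile 2: at (1,2), goal (0,1), distance |1-0|+|2-1| = 2
Tile 8: at (2,0), goal (2,1), distance |2-2|+|0-1| = 1
Tile 7: at (2,1), goal (2,0), distance |2-2|+|1-0| = 1
Tile 1: at (2,2), goal (0,0), distance |2-0|+|2-0| = 4
Sum: 2 + 2 + 0 + 1 + 2 + 1 + 1 + 4 = 13

Answer: 13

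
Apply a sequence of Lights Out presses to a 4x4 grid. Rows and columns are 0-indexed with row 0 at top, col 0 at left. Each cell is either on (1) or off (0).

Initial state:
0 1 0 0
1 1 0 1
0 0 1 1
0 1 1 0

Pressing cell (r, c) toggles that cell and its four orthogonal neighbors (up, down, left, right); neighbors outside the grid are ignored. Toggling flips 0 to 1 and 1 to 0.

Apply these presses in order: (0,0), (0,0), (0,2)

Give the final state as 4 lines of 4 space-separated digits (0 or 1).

Answer: 0 0 1 1
1 1 1 1
0 0 1 1
0 1 1 0

Derivation:
After press 1 at (0,0):
1 0 0 0
0 1 0 1
0 0 1 1
0 1 1 0

After press 2 at (0,0):
0 1 0 0
1 1 0 1
0 0 1 1
0 1 1 0

After press 3 at (0,2):
0 0 1 1
1 1 1 1
0 0 1 1
0 1 1 0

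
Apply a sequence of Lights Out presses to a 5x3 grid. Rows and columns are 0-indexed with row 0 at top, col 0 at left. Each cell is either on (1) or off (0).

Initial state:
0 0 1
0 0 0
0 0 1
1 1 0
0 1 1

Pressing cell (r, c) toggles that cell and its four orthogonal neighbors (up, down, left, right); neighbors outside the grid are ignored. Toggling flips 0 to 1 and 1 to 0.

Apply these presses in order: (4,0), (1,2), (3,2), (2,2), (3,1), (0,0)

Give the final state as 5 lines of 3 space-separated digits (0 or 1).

Answer: 1 1 0
1 1 0
0 0 0
1 1 1
1 1 0

Derivation:
After press 1 at (4,0):
0 0 1
0 0 0
0 0 1
0 1 0
1 0 1

After press 2 at (1,2):
0 0 0
0 1 1
0 0 0
0 1 0
1 0 1

After press 3 at (3,2):
0 0 0
0 1 1
0 0 1
0 0 1
1 0 0

After press 4 at (2,2):
0 0 0
0 1 0
0 1 0
0 0 0
1 0 0

After press 5 at (3,1):
0 0 0
0 1 0
0 0 0
1 1 1
1 1 0

After press 6 at (0,0):
1 1 0
1 1 0
0 0 0
1 1 1
1 1 0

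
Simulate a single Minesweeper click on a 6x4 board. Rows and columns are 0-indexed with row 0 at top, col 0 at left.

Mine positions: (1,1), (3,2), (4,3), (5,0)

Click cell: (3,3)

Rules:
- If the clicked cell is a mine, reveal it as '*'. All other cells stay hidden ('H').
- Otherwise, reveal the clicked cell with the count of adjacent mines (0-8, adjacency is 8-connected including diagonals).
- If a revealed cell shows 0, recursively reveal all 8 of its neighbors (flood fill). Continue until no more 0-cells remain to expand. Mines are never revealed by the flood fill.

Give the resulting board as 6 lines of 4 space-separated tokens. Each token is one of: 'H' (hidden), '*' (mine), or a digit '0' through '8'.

H H H H
H H H H
H H H H
H H H 2
H H H H
H H H H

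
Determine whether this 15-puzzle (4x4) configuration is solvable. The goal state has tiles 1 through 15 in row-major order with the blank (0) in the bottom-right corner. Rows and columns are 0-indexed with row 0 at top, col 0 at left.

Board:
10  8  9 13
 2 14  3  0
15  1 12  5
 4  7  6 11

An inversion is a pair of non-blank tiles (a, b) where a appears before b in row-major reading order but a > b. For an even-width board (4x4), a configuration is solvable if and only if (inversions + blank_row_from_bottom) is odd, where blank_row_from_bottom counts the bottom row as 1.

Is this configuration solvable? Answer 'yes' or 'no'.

Inversions: 56
Blank is in row 1 (0-indexed from top), which is row 3 counting from the bottom (bottom = 1).
56 + 3 = 59, which is odd, so the puzzle is solvable.

Answer: yes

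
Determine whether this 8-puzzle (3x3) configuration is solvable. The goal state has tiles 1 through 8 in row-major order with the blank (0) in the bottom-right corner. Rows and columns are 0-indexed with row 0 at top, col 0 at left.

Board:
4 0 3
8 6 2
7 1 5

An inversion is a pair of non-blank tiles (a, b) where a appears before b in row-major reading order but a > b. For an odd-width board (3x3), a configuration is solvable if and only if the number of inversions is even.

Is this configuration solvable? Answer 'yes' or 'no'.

Inversions (pairs i<j in row-major order where tile[i] > tile[j] > 0): 16
16 is even, so the puzzle is solvable.

Answer: yes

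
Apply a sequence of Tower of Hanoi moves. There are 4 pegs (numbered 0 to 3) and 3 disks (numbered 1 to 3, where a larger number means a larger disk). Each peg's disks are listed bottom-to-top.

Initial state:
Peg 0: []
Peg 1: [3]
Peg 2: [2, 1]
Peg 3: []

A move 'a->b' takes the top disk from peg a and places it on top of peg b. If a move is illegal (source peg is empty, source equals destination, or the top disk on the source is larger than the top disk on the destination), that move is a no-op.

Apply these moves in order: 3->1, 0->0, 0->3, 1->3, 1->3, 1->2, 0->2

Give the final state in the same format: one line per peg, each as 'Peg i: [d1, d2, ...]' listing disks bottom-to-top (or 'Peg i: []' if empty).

After move 1 (3->1):
Peg 0: []
Peg 1: [3]
Peg 2: [2, 1]
Peg 3: []

After move 2 (0->0):
Peg 0: []
Peg 1: [3]
Peg 2: [2, 1]
Peg 3: []

After move 3 (0->3):
Peg 0: []
Peg 1: [3]
Peg 2: [2, 1]
Peg 3: []

After move 4 (1->3):
Peg 0: []
Peg 1: []
Peg 2: [2, 1]
Peg 3: [3]

After move 5 (1->3):
Peg 0: []
Peg 1: []
Peg 2: [2, 1]
Peg 3: [3]

After move 6 (1->2):
Peg 0: []
Peg 1: []
Peg 2: [2, 1]
Peg 3: [3]

After move 7 (0->2):
Peg 0: []
Peg 1: []
Peg 2: [2, 1]
Peg 3: [3]

Answer: Peg 0: []
Peg 1: []
Peg 2: [2, 1]
Peg 3: [3]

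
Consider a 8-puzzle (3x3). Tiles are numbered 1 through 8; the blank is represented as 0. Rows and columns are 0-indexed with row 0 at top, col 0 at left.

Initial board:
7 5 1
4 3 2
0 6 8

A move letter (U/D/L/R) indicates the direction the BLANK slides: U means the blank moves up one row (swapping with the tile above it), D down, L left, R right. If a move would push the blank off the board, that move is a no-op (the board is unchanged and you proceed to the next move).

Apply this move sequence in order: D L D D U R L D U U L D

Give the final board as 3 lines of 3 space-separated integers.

After move 1 (D):
7 5 1
4 3 2
0 6 8

After move 2 (L):
7 5 1
4 3 2
0 6 8

After move 3 (D):
7 5 1
4 3 2
0 6 8

After move 4 (D):
7 5 1
4 3 2
0 6 8

After move 5 (U):
7 5 1
0 3 2
4 6 8

After move 6 (R):
7 5 1
3 0 2
4 6 8

After move 7 (L):
7 5 1
0 3 2
4 6 8

After move 8 (D):
7 5 1
4 3 2
0 6 8

After move 9 (U):
7 5 1
0 3 2
4 6 8

After move 10 (U):
0 5 1
7 3 2
4 6 8

After move 11 (L):
0 5 1
7 3 2
4 6 8

After move 12 (D):
7 5 1
0 3 2
4 6 8

Answer: 7 5 1
0 3 2
4 6 8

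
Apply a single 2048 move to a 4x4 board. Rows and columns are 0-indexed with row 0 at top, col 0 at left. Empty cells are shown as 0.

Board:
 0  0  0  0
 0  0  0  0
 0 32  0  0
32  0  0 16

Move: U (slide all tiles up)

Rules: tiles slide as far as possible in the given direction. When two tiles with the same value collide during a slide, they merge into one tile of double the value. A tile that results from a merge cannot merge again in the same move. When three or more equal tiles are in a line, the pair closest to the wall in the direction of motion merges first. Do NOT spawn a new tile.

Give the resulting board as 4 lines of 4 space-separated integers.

Answer: 32 32  0 16
 0  0  0  0
 0  0  0  0
 0  0  0  0

Derivation:
Slide up:
col 0: [0, 0, 0, 32] -> [32, 0, 0, 0]
col 1: [0, 0, 32, 0] -> [32, 0, 0, 0]
col 2: [0, 0, 0, 0] -> [0, 0, 0, 0]
col 3: [0, 0, 0, 16] -> [16, 0, 0, 0]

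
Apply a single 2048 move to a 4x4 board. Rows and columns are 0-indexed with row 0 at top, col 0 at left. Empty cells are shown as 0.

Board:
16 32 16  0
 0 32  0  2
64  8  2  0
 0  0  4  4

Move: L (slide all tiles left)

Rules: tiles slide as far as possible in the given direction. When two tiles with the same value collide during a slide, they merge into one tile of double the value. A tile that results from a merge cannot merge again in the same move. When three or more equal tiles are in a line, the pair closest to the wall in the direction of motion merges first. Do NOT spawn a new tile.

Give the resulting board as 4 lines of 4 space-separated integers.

Answer: 16 32 16  0
32  2  0  0
64  8  2  0
 8  0  0  0

Derivation:
Slide left:
row 0: [16, 32, 16, 0] -> [16, 32, 16, 0]
row 1: [0, 32, 0, 2] -> [32, 2, 0, 0]
row 2: [64, 8, 2, 0] -> [64, 8, 2, 0]
row 3: [0, 0, 4, 4] -> [8, 0, 0, 0]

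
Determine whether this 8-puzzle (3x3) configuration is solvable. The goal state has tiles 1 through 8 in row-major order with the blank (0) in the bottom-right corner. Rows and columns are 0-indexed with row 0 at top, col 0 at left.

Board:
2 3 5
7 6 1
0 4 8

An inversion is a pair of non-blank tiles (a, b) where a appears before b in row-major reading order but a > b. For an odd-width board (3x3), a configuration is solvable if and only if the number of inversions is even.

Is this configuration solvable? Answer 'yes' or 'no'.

Inversions (pairs i<j in row-major order where tile[i] > tile[j] > 0): 9
9 is odd, so the puzzle is not solvable.

Answer: no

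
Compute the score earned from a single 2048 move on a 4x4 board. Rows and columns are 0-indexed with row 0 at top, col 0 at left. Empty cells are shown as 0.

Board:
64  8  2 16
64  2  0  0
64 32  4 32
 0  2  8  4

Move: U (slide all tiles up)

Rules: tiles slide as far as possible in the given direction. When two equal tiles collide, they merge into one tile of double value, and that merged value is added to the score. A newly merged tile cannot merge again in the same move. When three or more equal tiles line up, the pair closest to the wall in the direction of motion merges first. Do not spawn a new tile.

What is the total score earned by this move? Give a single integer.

Answer: 128

Derivation:
Slide up:
col 0: [64, 64, 64, 0] -> [128, 64, 0, 0]  score +128 (running 128)
col 1: [8, 2, 32, 2] -> [8, 2, 32, 2]  score +0 (running 128)
col 2: [2, 0, 4, 8] -> [2, 4, 8, 0]  score +0 (running 128)
col 3: [16, 0, 32, 4] -> [16, 32, 4, 0]  score +0 (running 128)
Board after move:
128   8   2  16
 64   2   4  32
  0  32   8   4
  0   2   0   0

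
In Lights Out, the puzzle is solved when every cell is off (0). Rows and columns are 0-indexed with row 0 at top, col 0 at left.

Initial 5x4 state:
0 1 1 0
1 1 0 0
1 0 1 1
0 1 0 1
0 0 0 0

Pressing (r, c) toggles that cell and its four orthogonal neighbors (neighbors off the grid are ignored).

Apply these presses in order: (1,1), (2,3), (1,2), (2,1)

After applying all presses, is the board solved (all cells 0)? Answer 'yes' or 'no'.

Answer: yes

Derivation:
After press 1 at (1,1):
0 0 1 0
0 0 1 0
1 1 1 1
0 1 0 1
0 0 0 0

After press 2 at (2,3):
0 0 1 0
0 0 1 1
1 1 0 0
0 1 0 0
0 0 0 0

After press 3 at (1,2):
0 0 0 0
0 1 0 0
1 1 1 0
0 1 0 0
0 0 0 0

After press 4 at (2,1):
0 0 0 0
0 0 0 0
0 0 0 0
0 0 0 0
0 0 0 0

Lights still on: 0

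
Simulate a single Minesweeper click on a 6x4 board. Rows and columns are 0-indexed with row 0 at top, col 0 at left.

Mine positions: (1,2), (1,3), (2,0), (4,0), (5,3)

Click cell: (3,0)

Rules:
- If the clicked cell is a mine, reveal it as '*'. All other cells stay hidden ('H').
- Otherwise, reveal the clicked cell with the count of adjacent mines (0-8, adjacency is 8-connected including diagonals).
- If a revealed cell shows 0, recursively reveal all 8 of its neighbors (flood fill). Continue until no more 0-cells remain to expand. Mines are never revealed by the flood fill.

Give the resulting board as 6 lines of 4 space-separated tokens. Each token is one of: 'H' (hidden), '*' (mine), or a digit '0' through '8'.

H H H H
H H H H
H H H H
2 H H H
H H H H
H H H H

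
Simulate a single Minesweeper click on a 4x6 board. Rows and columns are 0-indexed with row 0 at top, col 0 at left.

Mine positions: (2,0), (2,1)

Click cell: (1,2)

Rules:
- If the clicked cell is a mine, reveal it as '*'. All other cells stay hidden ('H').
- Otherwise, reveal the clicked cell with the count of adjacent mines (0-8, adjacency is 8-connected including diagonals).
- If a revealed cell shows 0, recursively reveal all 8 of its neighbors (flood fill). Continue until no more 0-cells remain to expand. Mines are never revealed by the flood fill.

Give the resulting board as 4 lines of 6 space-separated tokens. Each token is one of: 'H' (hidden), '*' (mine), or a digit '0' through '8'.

H H H H H H
H H 1 H H H
H H H H H H
H H H H H H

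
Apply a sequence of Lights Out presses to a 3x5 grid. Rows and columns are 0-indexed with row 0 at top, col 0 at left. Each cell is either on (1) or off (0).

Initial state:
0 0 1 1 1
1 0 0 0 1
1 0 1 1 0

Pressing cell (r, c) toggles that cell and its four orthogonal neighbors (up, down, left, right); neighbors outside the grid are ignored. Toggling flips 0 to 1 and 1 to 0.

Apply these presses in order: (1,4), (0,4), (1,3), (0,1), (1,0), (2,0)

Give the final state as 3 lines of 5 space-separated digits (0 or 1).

Answer: 0 1 0 1 1
1 0 1 0 0
1 1 1 0 1

Derivation:
After press 1 at (1,4):
0 0 1 1 0
1 0 0 1 0
1 0 1 1 1

After press 2 at (0,4):
0 0 1 0 1
1 0 0 1 1
1 0 1 1 1

After press 3 at (1,3):
0 0 1 1 1
1 0 1 0 0
1 0 1 0 1

After press 4 at (0,1):
1 1 0 1 1
1 1 1 0 0
1 0 1 0 1

After press 5 at (1,0):
0 1 0 1 1
0 0 1 0 0
0 0 1 0 1

After press 6 at (2,0):
0 1 0 1 1
1 0 1 0 0
1 1 1 0 1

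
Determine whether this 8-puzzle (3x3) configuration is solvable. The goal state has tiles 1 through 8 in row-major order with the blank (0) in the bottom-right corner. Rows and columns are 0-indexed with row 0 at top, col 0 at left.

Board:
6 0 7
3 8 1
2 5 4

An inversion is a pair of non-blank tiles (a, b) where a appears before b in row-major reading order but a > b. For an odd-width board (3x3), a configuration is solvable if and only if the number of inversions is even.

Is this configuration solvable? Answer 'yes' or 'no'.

Answer: no

Derivation:
Inversions (pairs i<j in row-major order where tile[i] > tile[j] > 0): 17
17 is odd, so the puzzle is not solvable.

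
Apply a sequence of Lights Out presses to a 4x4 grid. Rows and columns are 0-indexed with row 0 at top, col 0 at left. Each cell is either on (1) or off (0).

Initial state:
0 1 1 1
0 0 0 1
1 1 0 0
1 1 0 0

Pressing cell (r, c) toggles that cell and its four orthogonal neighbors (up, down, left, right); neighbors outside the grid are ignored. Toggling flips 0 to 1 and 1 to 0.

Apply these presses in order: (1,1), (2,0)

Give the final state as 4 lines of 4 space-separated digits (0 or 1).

After press 1 at (1,1):
0 0 1 1
1 1 1 1
1 0 0 0
1 1 0 0

After press 2 at (2,0):
0 0 1 1
0 1 1 1
0 1 0 0
0 1 0 0

Answer: 0 0 1 1
0 1 1 1
0 1 0 0
0 1 0 0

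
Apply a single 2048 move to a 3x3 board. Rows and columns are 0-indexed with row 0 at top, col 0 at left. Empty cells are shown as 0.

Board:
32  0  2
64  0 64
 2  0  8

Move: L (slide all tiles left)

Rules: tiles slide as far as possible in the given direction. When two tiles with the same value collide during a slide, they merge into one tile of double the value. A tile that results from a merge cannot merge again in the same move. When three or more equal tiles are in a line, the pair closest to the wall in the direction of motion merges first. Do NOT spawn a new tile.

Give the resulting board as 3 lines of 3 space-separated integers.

Answer:  32   2   0
128   0   0
  2   8   0

Derivation:
Slide left:
row 0: [32, 0, 2] -> [32, 2, 0]
row 1: [64, 0, 64] -> [128, 0, 0]
row 2: [2, 0, 8] -> [2, 8, 0]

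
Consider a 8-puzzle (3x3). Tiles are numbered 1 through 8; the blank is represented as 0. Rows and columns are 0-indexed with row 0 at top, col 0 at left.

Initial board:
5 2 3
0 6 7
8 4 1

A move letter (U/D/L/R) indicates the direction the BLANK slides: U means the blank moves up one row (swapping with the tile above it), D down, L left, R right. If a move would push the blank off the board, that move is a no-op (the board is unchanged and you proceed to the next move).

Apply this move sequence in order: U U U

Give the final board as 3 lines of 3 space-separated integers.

After move 1 (U):
0 2 3
5 6 7
8 4 1

After move 2 (U):
0 2 3
5 6 7
8 4 1

After move 3 (U):
0 2 3
5 6 7
8 4 1

Answer: 0 2 3
5 6 7
8 4 1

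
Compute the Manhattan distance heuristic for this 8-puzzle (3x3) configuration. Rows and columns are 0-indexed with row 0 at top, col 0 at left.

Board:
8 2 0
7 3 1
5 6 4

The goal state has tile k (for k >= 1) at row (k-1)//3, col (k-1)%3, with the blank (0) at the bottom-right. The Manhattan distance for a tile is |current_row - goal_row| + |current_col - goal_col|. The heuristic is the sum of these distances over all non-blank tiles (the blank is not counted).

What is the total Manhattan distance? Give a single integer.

Answer: 16

Derivation:
Tile 8: at (0,0), goal (2,1), distance |0-2|+|0-1| = 3
Tile 2: at (0,1), goal (0,1), distance |0-0|+|1-1| = 0
Tile 7: at (1,0), goal (2,0), distance |1-2|+|0-0| = 1
Tile 3: at (1,1), goal (0,2), distance |1-0|+|1-2| = 2
Tile 1: at (1,2), goal (0,0), distance |1-0|+|2-0| = 3
Tile 5: at (2,0), goal (1,1), distance |2-1|+|0-1| = 2
Tile 6: at (2,1), goal (1,2), distance |2-1|+|1-2| = 2
Tile 4: at (2,2), goal (1,0), distance |2-1|+|2-0| = 3
Sum: 3 + 0 + 1 + 2 + 3 + 2 + 2 + 3 = 16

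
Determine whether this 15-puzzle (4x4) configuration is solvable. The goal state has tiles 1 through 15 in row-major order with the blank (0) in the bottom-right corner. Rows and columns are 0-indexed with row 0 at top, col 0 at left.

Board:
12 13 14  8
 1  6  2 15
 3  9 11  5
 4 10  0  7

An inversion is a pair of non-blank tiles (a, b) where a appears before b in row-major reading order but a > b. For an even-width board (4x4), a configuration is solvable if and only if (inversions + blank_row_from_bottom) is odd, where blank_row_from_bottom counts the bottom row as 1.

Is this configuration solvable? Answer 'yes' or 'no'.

Inversions: 60
Blank is in row 3 (0-indexed from top), which is row 1 counting from the bottom (bottom = 1).
60 + 1 = 61, which is odd, so the puzzle is solvable.

Answer: yes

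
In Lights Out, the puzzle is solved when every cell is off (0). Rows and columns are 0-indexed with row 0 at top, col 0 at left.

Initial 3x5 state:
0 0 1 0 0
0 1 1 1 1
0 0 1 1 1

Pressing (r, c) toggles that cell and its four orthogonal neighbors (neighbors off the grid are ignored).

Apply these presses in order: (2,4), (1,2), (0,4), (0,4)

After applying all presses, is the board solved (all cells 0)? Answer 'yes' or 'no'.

Answer: yes

Derivation:
After press 1 at (2,4):
0 0 1 0 0
0 1 1 1 0
0 0 1 0 0

After press 2 at (1,2):
0 0 0 0 0
0 0 0 0 0
0 0 0 0 0

After press 3 at (0,4):
0 0 0 1 1
0 0 0 0 1
0 0 0 0 0

After press 4 at (0,4):
0 0 0 0 0
0 0 0 0 0
0 0 0 0 0

Lights still on: 0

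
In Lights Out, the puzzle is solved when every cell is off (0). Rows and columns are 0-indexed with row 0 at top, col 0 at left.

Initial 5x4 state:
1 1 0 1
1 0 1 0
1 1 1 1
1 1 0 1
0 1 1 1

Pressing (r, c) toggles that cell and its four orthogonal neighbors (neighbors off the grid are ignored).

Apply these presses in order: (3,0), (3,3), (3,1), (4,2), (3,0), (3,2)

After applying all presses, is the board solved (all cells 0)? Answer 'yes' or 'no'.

After press 1 at (3,0):
1 1 0 1
1 0 1 0
0 1 1 1
0 0 0 1
1 1 1 1

After press 2 at (3,3):
1 1 0 1
1 0 1 0
0 1 1 0
0 0 1 0
1 1 1 0

After press 3 at (3,1):
1 1 0 1
1 0 1 0
0 0 1 0
1 1 0 0
1 0 1 0

After press 4 at (4,2):
1 1 0 1
1 0 1 0
0 0 1 0
1 1 1 0
1 1 0 1

After press 5 at (3,0):
1 1 0 1
1 0 1 0
1 0 1 0
0 0 1 0
0 1 0 1

After press 6 at (3,2):
1 1 0 1
1 0 1 0
1 0 0 0
0 1 0 1
0 1 1 1

Lights still on: 11

Answer: no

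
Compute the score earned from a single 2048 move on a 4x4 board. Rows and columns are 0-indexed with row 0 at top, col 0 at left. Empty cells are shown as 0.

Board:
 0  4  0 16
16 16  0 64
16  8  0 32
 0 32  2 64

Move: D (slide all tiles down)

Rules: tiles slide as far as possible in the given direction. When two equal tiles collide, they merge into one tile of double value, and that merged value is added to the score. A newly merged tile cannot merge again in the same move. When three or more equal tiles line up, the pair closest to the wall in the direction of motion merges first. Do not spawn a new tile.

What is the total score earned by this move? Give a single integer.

Answer: 32

Derivation:
Slide down:
col 0: [0, 16, 16, 0] -> [0, 0, 0, 32]  score +32 (running 32)
col 1: [4, 16, 8, 32] -> [4, 16, 8, 32]  score +0 (running 32)
col 2: [0, 0, 0, 2] -> [0, 0, 0, 2]  score +0 (running 32)
col 3: [16, 64, 32, 64] -> [16, 64, 32, 64]  score +0 (running 32)
Board after move:
 0  4  0 16
 0 16  0 64
 0  8  0 32
32 32  2 64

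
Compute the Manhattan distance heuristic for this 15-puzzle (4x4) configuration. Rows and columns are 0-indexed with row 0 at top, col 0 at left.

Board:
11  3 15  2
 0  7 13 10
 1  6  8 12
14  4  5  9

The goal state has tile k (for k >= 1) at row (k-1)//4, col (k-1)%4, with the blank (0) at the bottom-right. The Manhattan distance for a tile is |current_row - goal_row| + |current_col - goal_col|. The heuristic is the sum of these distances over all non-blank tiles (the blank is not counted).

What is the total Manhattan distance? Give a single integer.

Tile 11: at (0,0), goal (2,2), distance |0-2|+|0-2| = 4
Tile 3: at (0,1), goal (0,2), distance |0-0|+|1-2| = 1
Tile 15: at (0,2), goal (3,2), distance |0-3|+|2-2| = 3
Tile 2: at (0,3), goal (0,1), distance |0-0|+|3-1| = 2
Tile 7: at (1,1), goal (1,2), distance |1-1|+|1-2| = 1
Tile 13: at (1,2), goal (3,0), distance |1-3|+|2-0| = 4
Tile 10: at (1,3), goal (2,1), distance |1-2|+|3-1| = 3
Tile 1: at (2,0), goal (0,0), distance |2-0|+|0-0| = 2
Tile 6: at (2,1), goal (1,1), distance |2-1|+|1-1| = 1
Tile 8: at (2,2), goal (1,3), distance |2-1|+|2-3| = 2
Tile 12: at (2,3), goal (2,3), distance |2-2|+|3-3| = 0
Tile 14: at (3,0), goal (3,1), distance |3-3|+|0-1| = 1
Tile 4: at (3,1), goal (0,3), distance |3-0|+|1-3| = 5
Tile 5: at (3,2), goal (1,0), distance |3-1|+|2-0| = 4
Tile 9: at (3,3), goal (2,0), distance |3-2|+|3-0| = 4
Sum: 4 + 1 + 3 + 2 + 1 + 4 + 3 + 2 + 1 + 2 + 0 + 1 + 5 + 4 + 4 = 37

Answer: 37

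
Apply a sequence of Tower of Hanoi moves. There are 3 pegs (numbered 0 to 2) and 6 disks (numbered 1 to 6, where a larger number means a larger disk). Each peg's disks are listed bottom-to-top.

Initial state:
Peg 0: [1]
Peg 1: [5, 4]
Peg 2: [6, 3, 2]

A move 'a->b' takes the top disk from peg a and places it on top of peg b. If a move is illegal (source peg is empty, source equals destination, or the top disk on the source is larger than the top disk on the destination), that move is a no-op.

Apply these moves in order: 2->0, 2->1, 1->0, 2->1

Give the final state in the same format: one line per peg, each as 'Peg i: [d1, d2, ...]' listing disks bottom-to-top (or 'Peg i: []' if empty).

Answer: Peg 0: [1]
Peg 1: [5, 4, 2]
Peg 2: [6, 3]

Derivation:
After move 1 (2->0):
Peg 0: [1]
Peg 1: [5, 4]
Peg 2: [6, 3, 2]

After move 2 (2->1):
Peg 0: [1]
Peg 1: [5, 4, 2]
Peg 2: [6, 3]

After move 3 (1->0):
Peg 0: [1]
Peg 1: [5, 4, 2]
Peg 2: [6, 3]

After move 4 (2->1):
Peg 0: [1]
Peg 1: [5, 4, 2]
Peg 2: [6, 3]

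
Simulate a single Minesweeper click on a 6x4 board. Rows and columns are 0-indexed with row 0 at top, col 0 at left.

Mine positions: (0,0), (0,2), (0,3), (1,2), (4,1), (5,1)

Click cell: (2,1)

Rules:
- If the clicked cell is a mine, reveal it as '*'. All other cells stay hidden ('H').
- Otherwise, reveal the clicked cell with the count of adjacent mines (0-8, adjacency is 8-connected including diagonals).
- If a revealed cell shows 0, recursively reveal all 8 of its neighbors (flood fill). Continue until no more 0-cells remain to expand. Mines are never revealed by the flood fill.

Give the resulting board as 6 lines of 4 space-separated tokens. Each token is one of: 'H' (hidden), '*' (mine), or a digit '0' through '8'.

H H H H
H H H H
H 1 H H
H H H H
H H H H
H H H H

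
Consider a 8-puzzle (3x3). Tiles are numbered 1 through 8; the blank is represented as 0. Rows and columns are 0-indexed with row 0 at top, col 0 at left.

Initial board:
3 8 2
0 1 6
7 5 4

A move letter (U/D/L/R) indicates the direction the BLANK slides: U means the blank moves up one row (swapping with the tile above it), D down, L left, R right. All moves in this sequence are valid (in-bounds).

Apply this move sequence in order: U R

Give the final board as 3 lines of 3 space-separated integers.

After move 1 (U):
0 8 2
3 1 6
7 5 4

After move 2 (R):
8 0 2
3 1 6
7 5 4

Answer: 8 0 2
3 1 6
7 5 4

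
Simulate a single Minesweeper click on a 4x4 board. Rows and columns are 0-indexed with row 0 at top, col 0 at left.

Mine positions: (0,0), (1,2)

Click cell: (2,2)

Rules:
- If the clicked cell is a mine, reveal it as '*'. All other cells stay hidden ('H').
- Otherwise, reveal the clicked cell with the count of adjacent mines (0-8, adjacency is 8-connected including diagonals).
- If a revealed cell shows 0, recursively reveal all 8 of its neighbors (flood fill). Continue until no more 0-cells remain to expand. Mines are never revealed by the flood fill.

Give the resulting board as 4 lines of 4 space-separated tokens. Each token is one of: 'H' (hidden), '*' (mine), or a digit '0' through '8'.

H H H H
H H H H
H H 1 H
H H H H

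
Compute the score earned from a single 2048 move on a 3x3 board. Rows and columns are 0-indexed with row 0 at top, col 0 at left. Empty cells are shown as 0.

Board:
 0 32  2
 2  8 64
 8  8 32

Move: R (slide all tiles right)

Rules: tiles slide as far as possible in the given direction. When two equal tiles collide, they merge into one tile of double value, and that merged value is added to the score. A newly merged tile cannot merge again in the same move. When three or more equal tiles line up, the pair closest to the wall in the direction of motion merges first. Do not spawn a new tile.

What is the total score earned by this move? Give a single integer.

Answer: 16

Derivation:
Slide right:
row 0: [0, 32, 2] -> [0, 32, 2]  score +0 (running 0)
row 1: [2, 8, 64] -> [2, 8, 64]  score +0 (running 0)
row 2: [8, 8, 32] -> [0, 16, 32]  score +16 (running 16)
Board after move:
 0 32  2
 2  8 64
 0 16 32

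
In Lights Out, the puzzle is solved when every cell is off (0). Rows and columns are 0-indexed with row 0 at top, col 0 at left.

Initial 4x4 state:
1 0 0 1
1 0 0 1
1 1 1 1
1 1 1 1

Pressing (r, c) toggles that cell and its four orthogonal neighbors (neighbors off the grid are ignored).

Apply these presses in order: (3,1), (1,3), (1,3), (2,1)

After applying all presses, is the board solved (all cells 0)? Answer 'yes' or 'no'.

Answer: no

Derivation:
After press 1 at (3,1):
1 0 0 1
1 0 0 1
1 0 1 1
0 0 0 1

After press 2 at (1,3):
1 0 0 0
1 0 1 0
1 0 1 0
0 0 0 1

After press 3 at (1,3):
1 0 0 1
1 0 0 1
1 0 1 1
0 0 0 1

After press 4 at (2,1):
1 0 0 1
1 1 0 1
0 1 0 1
0 1 0 1

Lights still on: 9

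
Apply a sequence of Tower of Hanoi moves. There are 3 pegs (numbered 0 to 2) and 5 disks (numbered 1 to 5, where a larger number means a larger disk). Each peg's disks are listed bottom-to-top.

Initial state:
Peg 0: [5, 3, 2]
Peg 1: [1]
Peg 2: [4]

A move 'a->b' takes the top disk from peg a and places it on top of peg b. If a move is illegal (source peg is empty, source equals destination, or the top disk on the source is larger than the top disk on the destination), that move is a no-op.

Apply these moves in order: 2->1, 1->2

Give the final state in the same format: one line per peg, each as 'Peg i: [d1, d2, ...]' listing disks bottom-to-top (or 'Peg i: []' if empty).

Answer: Peg 0: [5, 3, 2]
Peg 1: []
Peg 2: [4, 1]

Derivation:
After move 1 (2->1):
Peg 0: [5, 3, 2]
Peg 1: [1]
Peg 2: [4]

After move 2 (1->2):
Peg 0: [5, 3, 2]
Peg 1: []
Peg 2: [4, 1]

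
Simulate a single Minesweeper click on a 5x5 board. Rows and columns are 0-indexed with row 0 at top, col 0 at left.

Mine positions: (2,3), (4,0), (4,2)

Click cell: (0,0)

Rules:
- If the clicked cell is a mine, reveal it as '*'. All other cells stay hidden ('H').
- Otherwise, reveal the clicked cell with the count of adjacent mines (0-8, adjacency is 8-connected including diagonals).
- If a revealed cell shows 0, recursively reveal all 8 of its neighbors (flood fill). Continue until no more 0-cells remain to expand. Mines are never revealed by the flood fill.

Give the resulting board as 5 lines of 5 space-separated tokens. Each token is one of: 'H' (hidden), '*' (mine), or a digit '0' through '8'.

0 0 0 0 0
0 0 1 1 1
0 0 1 H H
1 2 2 H H
H H H H H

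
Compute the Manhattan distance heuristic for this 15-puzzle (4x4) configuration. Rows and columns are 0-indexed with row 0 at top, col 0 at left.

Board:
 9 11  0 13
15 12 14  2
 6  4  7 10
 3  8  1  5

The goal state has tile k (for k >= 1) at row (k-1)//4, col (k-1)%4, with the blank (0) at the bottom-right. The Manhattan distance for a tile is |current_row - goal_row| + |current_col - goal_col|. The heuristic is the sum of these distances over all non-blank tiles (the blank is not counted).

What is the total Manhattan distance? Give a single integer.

Answer: 52

Derivation:
Tile 9: at (0,0), goal (2,0), distance |0-2|+|0-0| = 2
Tile 11: at (0,1), goal (2,2), distance |0-2|+|1-2| = 3
Tile 13: at (0,3), goal (3,0), distance |0-3|+|3-0| = 6
Tile 15: at (1,0), goal (3,2), distance |1-3|+|0-2| = 4
Tile 12: at (1,1), goal (2,3), distance |1-2|+|1-3| = 3
Tile 14: at (1,2), goal (3,1), distance |1-3|+|2-1| = 3
Tile 2: at (1,3), goal (0,1), distance |1-0|+|3-1| = 3
Tile 6: at (2,0), goal (1,1), distance |2-1|+|0-1| = 2
Tile 4: at (2,1), goal (0,3), distance |2-0|+|1-3| = 4
Tile 7: at (2,2), goal (1,2), distance |2-1|+|2-2| = 1
Tile 10: at (2,3), goal (2,1), distance |2-2|+|3-1| = 2
Tile 3: at (3,0), goal (0,2), distance |3-0|+|0-2| = 5
Tile 8: at (3,1), goal (1,3), distance |3-1|+|1-3| = 4
Tile 1: at (3,2), goal (0,0), distance |3-0|+|2-0| = 5
Tile 5: at (3,3), goal (1,0), distance |3-1|+|3-0| = 5
Sum: 2 + 3 + 6 + 4 + 3 + 3 + 3 + 2 + 4 + 1 + 2 + 5 + 4 + 5 + 5 = 52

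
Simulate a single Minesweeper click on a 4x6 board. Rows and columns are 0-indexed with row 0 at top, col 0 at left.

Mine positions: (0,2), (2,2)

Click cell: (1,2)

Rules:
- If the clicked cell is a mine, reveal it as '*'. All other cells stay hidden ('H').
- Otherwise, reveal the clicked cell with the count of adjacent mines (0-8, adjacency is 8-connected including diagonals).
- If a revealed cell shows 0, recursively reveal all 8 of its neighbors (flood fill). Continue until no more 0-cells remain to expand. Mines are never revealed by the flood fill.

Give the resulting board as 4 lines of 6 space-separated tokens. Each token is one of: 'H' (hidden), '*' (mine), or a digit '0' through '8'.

H H H H H H
H H 2 H H H
H H H H H H
H H H H H H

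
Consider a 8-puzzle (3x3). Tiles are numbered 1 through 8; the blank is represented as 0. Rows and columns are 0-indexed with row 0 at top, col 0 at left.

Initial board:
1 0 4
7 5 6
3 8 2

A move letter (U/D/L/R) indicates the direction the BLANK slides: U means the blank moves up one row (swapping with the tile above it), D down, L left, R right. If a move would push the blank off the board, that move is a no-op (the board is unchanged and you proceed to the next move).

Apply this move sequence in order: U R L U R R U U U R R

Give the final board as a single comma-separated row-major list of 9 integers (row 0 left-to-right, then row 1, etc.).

Answer: 1, 4, 0, 7, 5, 6, 3, 8, 2

Derivation:
After move 1 (U):
1 0 4
7 5 6
3 8 2

After move 2 (R):
1 4 0
7 5 6
3 8 2

After move 3 (L):
1 0 4
7 5 6
3 8 2

After move 4 (U):
1 0 4
7 5 6
3 8 2

After move 5 (R):
1 4 0
7 5 6
3 8 2

After move 6 (R):
1 4 0
7 5 6
3 8 2

After move 7 (U):
1 4 0
7 5 6
3 8 2

After move 8 (U):
1 4 0
7 5 6
3 8 2

After move 9 (U):
1 4 0
7 5 6
3 8 2

After move 10 (R):
1 4 0
7 5 6
3 8 2

After move 11 (R):
1 4 0
7 5 6
3 8 2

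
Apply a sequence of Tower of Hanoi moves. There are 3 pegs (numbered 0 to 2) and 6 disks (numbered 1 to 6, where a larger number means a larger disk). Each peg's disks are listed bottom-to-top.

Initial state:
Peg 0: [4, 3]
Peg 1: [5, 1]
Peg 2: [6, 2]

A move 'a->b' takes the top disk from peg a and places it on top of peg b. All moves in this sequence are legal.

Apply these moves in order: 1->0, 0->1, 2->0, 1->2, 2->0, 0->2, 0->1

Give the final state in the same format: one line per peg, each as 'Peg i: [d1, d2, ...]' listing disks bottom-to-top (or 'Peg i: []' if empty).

Answer: Peg 0: [4, 3]
Peg 1: [5, 2]
Peg 2: [6, 1]

Derivation:
After move 1 (1->0):
Peg 0: [4, 3, 1]
Peg 1: [5]
Peg 2: [6, 2]

After move 2 (0->1):
Peg 0: [4, 3]
Peg 1: [5, 1]
Peg 2: [6, 2]

After move 3 (2->0):
Peg 0: [4, 3, 2]
Peg 1: [5, 1]
Peg 2: [6]

After move 4 (1->2):
Peg 0: [4, 3, 2]
Peg 1: [5]
Peg 2: [6, 1]

After move 5 (2->0):
Peg 0: [4, 3, 2, 1]
Peg 1: [5]
Peg 2: [6]

After move 6 (0->2):
Peg 0: [4, 3, 2]
Peg 1: [5]
Peg 2: [6, 1]

After move 7 (0->1):
Peg 0: [4, 3]
Peg 1: [5, 2]
Peg 2: [6, 1]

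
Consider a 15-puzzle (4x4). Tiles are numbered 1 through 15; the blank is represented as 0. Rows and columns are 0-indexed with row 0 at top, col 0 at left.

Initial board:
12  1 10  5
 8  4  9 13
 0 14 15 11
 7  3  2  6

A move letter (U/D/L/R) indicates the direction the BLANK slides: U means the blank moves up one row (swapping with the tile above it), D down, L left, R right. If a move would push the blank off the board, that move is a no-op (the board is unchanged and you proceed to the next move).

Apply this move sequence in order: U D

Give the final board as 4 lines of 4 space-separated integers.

Answer: 12  1 10  5
 8  4  9 13
 0 14 15 11
 7  3  2  6

Derivation:
After move 1 (U):
12  1 10  5
 0  4  9 13
 8 14 15 11
 7  3  2  6

After move 2 (D):
12  1 10  5
 8  4  9 13
 0 14 15 11
 7  3  2  6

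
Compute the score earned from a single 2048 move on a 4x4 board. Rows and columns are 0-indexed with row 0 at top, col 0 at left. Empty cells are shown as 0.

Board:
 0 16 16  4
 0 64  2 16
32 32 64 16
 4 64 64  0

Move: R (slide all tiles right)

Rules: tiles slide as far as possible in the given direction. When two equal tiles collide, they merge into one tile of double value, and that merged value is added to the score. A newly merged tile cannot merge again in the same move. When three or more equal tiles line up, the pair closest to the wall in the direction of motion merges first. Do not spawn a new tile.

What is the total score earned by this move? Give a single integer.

Slide right:
row 0: [0, 16, 16, 4] -> [0, 0, 32, 4]  score +32 (running 32)
row 1: [0, 64, 2, 16] -> [0, 64, 2, 16]  score +0 (running 32)
row 2: [32, 32, 64, 16] -> [0, 64, 64, 16]  score +64 (running 96)
row 3: [4, 64, 64, 0] -> [0, 0, 4, 128]  score +128 (running 224)
Board after move:
  0   0  32   4
  0  64   2  16
  0  64  64  16
  0   0   4 128

Answer: 224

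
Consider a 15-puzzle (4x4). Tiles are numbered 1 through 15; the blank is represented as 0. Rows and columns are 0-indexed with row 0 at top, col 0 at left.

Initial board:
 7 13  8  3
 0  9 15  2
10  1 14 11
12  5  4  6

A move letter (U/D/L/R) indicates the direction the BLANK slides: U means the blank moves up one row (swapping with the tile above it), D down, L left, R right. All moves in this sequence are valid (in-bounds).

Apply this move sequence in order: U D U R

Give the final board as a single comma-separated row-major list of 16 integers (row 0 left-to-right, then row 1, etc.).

After move 1 (U):
 0 13  8  3
 7  9 15  2
10  1 14 11
12  5  4  6

After move 2 (D):
 7 13  8  3
 0  9 15  2
10  1 14 11
12  5  4  6

After move 3 (U):
 0 13  8  3
 7  9 15  2
10  1 14 11
12  5  4  6

After move 4 (R):
13  0  8  3
 7  9 15  2
10  1 14 11
12  5  4  6

Answer: 13, 0, 8, 3, 7, 9, 15, 2, 10, 1, 14, 11, 12, 5, 4, 6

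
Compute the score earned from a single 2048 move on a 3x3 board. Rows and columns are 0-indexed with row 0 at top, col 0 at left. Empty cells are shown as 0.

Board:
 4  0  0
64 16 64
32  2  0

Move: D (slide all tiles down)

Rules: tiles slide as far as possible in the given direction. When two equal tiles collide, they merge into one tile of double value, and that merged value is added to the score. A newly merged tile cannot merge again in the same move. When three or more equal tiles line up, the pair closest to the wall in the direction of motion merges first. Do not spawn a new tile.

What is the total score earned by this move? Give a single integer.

Answer: 0

Derivation:
Slide down:
col 0: [4, 64, 32] -> [4, 64, 32]  score +0 (running 0)
col 1: [0, 16, 2] -> [0, 16, 2]  score +0 (running 0)
col 2: [0, 64, 0] -> [0, 0, 64]  score +0 (running 0)
Board after move:
 4  0  0
64 16  0
32  2 64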